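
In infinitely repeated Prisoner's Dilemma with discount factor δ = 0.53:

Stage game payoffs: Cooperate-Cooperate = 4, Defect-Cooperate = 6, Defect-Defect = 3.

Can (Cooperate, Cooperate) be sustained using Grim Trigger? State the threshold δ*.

δ* = 0.6667; since δ = 0.53 < 0.6667, cooperation cannot be sustained

Work:
For Grim Trigger:
Cooperate forever: 4/(1-δ)
Defect then punished: 6 + 3·δ/(1-δ)
Need: 4/(1-δ) ≥ 6 + 3·δ/(1-δ)
Solving: δ ≥ (T-R)/(T-P) = (6-4)/(6-3) = 0.6667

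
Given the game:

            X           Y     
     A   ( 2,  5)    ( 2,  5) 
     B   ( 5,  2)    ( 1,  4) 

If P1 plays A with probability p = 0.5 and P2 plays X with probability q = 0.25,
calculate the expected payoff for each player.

E[P1] = 2.0, E[P2] = 4.25

Work:
E[P1] = p·q·π₁(A,X) + p·(1-q)·π₁(A,Y) + (1-p)·q·π₁(B,X) + (1-p)·(1-q)·π₁(B,Y)
= 0.5·0.25·2 + 0.5·0.75·2 + 0.5·0.25·5 + 0.5·0.75·1
= 2.0

E[P2] = 4.25 (similar calculation)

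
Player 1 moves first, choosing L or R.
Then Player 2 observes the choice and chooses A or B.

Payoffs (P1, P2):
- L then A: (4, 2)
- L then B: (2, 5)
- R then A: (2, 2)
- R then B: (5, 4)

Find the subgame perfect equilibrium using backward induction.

P1 plays R, P2 plays B after L and B after R; Payoff (5, 4)

Work:
Backward induction:
After L: P2 chooses B → P1 gets 2
After R: P2 chooses B → P1 gets 5
P1 chooses R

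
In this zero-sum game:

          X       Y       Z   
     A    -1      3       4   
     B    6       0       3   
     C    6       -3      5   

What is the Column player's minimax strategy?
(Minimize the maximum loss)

Column should play Y, value = 3

Work:
Column player minimizes Row's maximum payoff:
Column X: max payoff to Row = 6
Column Y: max payoff to Row = 3
Column Z: max payoff to Row = 5
Minimum is 3, achieved by column Y.
Minimax strategy: Y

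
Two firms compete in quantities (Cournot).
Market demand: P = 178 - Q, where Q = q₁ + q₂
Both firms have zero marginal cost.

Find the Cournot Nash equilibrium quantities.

q₁* = q₂* = 59.33; P* = 59.33

Work:
Profit: π_i = P·q_i = (a - q_i - q_j)·q_i
FOC: ∂π_i/∂q_i = a - 2q_i - q_j = 0
Reaction function: q_i = (178 - q_j)/2
Symmetry: q* = 178/3 = 59.33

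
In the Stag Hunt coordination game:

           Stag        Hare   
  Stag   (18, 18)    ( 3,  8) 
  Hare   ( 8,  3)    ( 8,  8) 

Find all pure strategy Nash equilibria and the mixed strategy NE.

Pure NE: (Stag, Stag) and (Hare, Hare); Mixed NE: p = 0.3333, q = 0.3333

Work:
Check pure NE:
(Stag, Stag): (18, 18) - no unilateral deviation beneficial
(Hare, Hare): (8, 8) - no unilateral deviation beneficial
Mixed NE: P1 plays Stag with p = 0.3333, P2 plays Stag with q = 0.3333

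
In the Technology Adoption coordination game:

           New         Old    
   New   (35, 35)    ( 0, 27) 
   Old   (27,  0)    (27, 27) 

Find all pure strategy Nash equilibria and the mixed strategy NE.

Pure NE: (New, New) and (Old, Old); Mixed NE: p = 0.7714, q = 0.7714

Work:
Check pure NE:
(New, New): (35, 35) - no unilateral deviation beneficial
(Old, Old): (27, 27) - no unilateral deviation beneficial
Mixed NE: P1 plays New with p = 0.7714, P2 plays New with q = 0.7714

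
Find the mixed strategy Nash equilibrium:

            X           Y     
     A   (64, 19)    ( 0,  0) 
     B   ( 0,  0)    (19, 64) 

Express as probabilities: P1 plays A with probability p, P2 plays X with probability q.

p = 0.7711, q = 0.2289

Work:
Find probabilities that make opponent indifferent:
P2 chooses q to make P1 indifferent between A and B
P1 chooses p to make P2 indifferent between X and Y
Mixed NE: P1 plays (A: 0.7711, B: 0.2289), P2 plays (X: 0.2289, Y: 0.7711)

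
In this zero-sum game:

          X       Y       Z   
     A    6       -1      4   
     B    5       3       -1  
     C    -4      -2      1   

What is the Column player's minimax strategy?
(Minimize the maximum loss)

Column should play Y, value = 3

Work:
Column player minimizes Row's maximum payoff:
Column X: max payoff to Row = 6
Column Y: max payoff to Row = 3
Column Z: max payoff to Row = 4
Minimum is 3, achieved by column Y.
Minimax strategy: Y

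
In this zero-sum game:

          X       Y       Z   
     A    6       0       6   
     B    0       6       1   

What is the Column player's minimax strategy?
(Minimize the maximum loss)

Column should play X or Y or Z (all achieve the minimum), value = 6

Work:
Column player minimizes Row's maximum payoff:
Column X: max payoff to Row = 6
Column Y: max payoff to Row = 6
Column Z: max payoff to Row = 6
Minimum is 6, achieved by columns X, Y, Z (tied).
Each of X or Y or Z is a minimax strategy.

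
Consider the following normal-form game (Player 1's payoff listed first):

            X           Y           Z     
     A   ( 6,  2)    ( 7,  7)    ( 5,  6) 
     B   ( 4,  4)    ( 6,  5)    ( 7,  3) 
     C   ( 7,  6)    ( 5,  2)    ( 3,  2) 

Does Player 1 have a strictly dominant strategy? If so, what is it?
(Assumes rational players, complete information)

No strictly dominant strategy exists for Player 1

Work:
A strategy strictly dominates another if it gives a strictly higher payoff against every opponent action. Compare each pair of P1's strategies column-by-column:
  A vs B: [6 vs 4, 7 vs 6, 5 vs 7] → A does not strictly dominate B (column Z: 5 ≤ 7)
  A vs C: [6 vs 7, 7 vs 5, 5 vs 3] → A does not strictly dominate C (column X: 6 ≤ 7)
  B vs A: [4 vs 6, 6 vs 7, 7 vs 5] → B does not strictly dominate A (column X: 4 ≤ 6)
  B vs C: [4 vs 7, 6 vs 5, 7 vs 3] → B does not strictly dominate C (column X: 4 ≤ 7)
  C vs A: [7 vs 6, 5 vs 7, 3 vs 5] → C does not strictly dominate A (column Y: 5 ≤ 7)
  C vs B: [7 vs 4, 5 vs 6, 3 vs 7] → C does not strictly dominate B (column Y: 5 ≤ 6)
No single strategy strictly dominates all others → no strictly dominant strategy.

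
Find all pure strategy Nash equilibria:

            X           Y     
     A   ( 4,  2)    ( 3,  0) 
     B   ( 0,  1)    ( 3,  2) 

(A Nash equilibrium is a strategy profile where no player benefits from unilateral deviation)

Nash equilibrium: (A, X), (B, Y)

Work:
Best responses:
  P1 vs X: payoffs [4, 0] → best response A (payoff 4)
  P1 vs Y: payoffs [3, 3] → best response A/B (payoff 3)
  P2 vs A: payoffs [2, 0] → best response X (payoff 2)
  P2 vs B: payoffs [1, 2] → best response Y (payoff 2)
Mutual best responses: (A,X), (B,Y) → Nash equilibria.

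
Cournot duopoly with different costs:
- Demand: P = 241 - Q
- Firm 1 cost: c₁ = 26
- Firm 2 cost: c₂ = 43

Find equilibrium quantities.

q₁* = 77.33, q₂* = 60.33

Work:
Reaction: q₁ = (241 - 26 - q₂)/2
Reaction: q₂ = (241 - 43 - q₁)/2
Solve simultaneously:
q₁* = (241 - 2×26 + 43)/3 = 77.33
q₂* = (241 - 2×43 + 26)/3 = 60.33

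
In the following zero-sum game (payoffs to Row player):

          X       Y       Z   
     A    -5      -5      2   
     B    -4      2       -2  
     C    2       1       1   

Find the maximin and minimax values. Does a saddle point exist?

Maximin = 1, Minimax = 2, Saddle: False

Work:
Row minimums: [-5, -4, 1] → maximin = 1
Column maximums: [2, 2, 2] → minimax = 2
No saddle point (maximin ≠ minimax). Mixed strategy needed.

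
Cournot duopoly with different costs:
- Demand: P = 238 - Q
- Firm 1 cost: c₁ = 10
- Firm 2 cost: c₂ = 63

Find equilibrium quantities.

q₁* = 93.67, q₂* = 40.67

Work:
Reaction: q₁ = (238 - 10 - q₂)/2
Reaction: q₂ = (238 - 63 - q₁)/2
Solve simultaneously:
q₁* = (238 - 2×10 + 63)/3 = 93.67
q₂* = (238 - 2×63 + 10)/3 = 40.67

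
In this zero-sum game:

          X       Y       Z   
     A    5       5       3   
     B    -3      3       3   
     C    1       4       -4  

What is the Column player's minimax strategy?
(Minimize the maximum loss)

Column should play Z, value = 3

Work:
Column player minimizes Row's maximum payoff:
Column X: max payoff to Row = 5
Column Y: max payoff to Row = 5
Column Z: max payoff to Row = 3
Minimum is 3, achieved by column Z.
Minimax strategy: Z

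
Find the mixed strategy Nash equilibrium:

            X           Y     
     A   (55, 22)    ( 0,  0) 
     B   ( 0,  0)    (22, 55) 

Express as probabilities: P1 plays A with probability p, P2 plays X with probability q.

p = 0.7143, q = 0.2857

Work:
Find probabilities that make opponent indifferent:
P2 chooses q to make P1 indifferent between A and B
P1 chooses p to make P2 indifferent between X and Y
Mixed NE: P1 plays (A: 0.7143, B: 0.2857), P2 plays (X: 0.2857, Y: 0.7143)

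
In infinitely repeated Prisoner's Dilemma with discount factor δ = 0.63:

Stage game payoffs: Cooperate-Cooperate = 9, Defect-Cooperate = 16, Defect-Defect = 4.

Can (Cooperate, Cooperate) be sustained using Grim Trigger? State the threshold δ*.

δ* = 0.5833; since δ = 0.63 ≥ 0.5833, cooperation can be sustained

Work:
For Grim Trigger:
Cooperate forever: 9/(1-δ)
Defect then punished: 16 + 4·δ/(1-δ)
Need: 9/(1-δ) ≥ 16 + 4·δ/(1-δ)
Solving: δ ≥ (T-R)/(T-P) = (16-9)/(16-4) = 0.5833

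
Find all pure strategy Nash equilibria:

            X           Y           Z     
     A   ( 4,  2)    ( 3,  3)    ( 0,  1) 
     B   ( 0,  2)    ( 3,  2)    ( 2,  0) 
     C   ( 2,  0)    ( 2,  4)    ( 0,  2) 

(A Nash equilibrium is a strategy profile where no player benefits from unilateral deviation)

Nash equilibrium: (A, Y), (B, Y)

Work:
Best responses:
  P1 vs X: payoffs [4, 0, 2] → best response A (payoff 4)
  P1 vs Y: payoffs [3, 3, 2] → best response A/B (payoff 3)
  P1 vs Z: payoffs [0, 2, 0] → best response B (payoff 2)
  P2 vs A: payoffs [2, 3, 1] → best response Y (payoff 3)
  P2 vs B: payoffs [2, 2, 0] → best response X/Y (payoff 2)
  P2 vs C: payoffs [0, 4, 2] → best response Y (payoff 4)
Mutual best responses: (A,Y), (B,Y) → Nash equilibria.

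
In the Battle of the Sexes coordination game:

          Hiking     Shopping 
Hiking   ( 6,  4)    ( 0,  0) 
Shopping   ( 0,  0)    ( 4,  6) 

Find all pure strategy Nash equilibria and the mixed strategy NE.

Pure NE: (Hiking, Hiking) and (Shopping, Shopping); Mixed NE: p = 0.6, q = 0.4

Work:
Check pure NE:
(Hiking, Hiking): (6, 4) - no unilateral deviation beneficial
(Shopping, Shopping): (4, 6) - no unilateral deviation beneficial
Mixed NE: P1 plays Hiking with p = 0.6, P2 plays Hiking with q = 0.4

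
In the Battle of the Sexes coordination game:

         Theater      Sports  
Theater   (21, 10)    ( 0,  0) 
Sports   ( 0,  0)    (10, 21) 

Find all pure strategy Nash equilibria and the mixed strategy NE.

Pure NE: (Theater, Theater) and (Sports, Sports); Mixed NE: p = 0.6774, q = 0.3226

Work:
Check pure NE:
(Theater, Theater): (21, 10) - no unilateral deviation beneficial
(Sports, Sports): (10, 21) - no unilateral deviation beneficial
Mixed NE: P1 plays Theater with p = 0.6774, P2 plays Theater with q = 0.3226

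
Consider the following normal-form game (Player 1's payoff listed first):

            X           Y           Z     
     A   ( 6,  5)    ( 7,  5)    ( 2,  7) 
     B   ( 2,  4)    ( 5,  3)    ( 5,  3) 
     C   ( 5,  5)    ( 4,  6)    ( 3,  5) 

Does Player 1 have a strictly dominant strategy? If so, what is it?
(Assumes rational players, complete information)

No strictly dominant strategy exists for Player 1

Work:
A strategy strictly dominates another if it gives a strictly higher payoff against every opponent action. Compare each pair of P1's strategies column-by-column:
  A vs B: [6 vs 2, 7 vs 5, 2 vs 5] → A does not strictly dominate B (column Z: 2 ≤ 5)
  A vs C: [6 vs 5, 7 vs 4, 2 vs 3] → A does not strictly dominate C (column Z: 2 ≤ 3)
  B vs A: [2 vs 6, 5 vs 7, 5 vs 2] → B does not strictly dominate A (column X: 2 ≤ 6)
  B vs C: [2 vs 5, 5 vs 4, 5 vs 3] → B does not strictly dominate C (column X: 2 ≤ 5)
  C vs A: [5 vs 6, 4 vs 7, 3 vs 2] → C does not strictly dominate A (column X: 5 ≤ 6)
  C vs B: [5 vs 2, 4 vs 5, 3 vs 5] → C does not strictly dominate B (column Y: 4 ≤ 5)
No single strategy strictly dominates all others → no strictly dominant strategy.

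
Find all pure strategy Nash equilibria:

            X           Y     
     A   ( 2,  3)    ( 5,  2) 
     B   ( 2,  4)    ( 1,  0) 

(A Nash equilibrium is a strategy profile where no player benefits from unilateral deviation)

Nash equilibrium: (A, X), (B, X)

Work:
Best responses:
  P1 vs X: payoffs [2, 2] → best response A/B (payoff 2)
  P1 vs Y: payoffs [5, 1] → best response A (payoff 5)
  P2 vs A: payoffs [3, 2] → best response X (payoff 3)
  P2 vs B: payoffs [4, 0] → best response X (payoff 4)
Mutual best responses: (A,X), (B,X) → Nash equilibria.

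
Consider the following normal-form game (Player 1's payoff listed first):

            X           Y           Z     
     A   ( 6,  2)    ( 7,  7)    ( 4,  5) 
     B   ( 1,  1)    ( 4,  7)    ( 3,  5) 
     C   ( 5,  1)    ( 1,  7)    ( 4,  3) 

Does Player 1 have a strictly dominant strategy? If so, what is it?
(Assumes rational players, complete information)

No strictly dominant strategy exists for Player 1

Work:
A strategy strictly dominates another if it gives a strictly higher payoff against every opponent action. Compare each pair of P1's strategies column-by-column:
  A vs B: [6 vs 1, 7 vs 4, 4 vs 3] → A strictly dominates B
  A vs C: [6 vs 5, 7 vs 1, 4 vs 4] → A does not strictly dominate C (column Z: 4 ≤ 4)
  B vs A: [1 vs 6, 4 vs 7, 3 vs 4] → B does not strictly dominate A (column X: 1 ≤ 6)
  B vs C: [1 vs 5, 4 vs 1, 3 vs 4] → B does not strictly dominate C (column X: 1 ≤ 5)
  C vs A: [5 vs 6, 1 vs 7, 4 vs 4] → C does not strictly dominate A (column X: 5 ≤ 6)
  C vs B: [5 vs 1, 1 vs 4, 4 vs 3] → C does not strictly dominate B (column Y: 1 ≤ 4)
No single strategy strictly dominates all others → no strictly dominant strategy.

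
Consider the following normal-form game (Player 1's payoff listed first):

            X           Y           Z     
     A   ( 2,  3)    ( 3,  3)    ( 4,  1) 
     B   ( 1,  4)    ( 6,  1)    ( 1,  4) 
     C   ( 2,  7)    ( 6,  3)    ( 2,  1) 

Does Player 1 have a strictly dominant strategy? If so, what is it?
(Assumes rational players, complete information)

No strictly dominant strategy exists for Player 1

Work:
A strategy strictly dominates another if it gives a strictly higher payoff against every opponent action. Compare each pair of P1's strategies column-by-column:
  A vs B: [2 vs 1, 3 vs 6, 4 vs 1] → A does not strictly dominate B (column Y: 3 ≤ 6)
  A vs C: [2 vs 2, 3 vs 6, 4 vs 2] → A does not strictly dominate C (column X: 2 ≤ 2)
  B vs A: [1 vs 2, 6 vs 3, 1 vs 4] → B does not strictly dominate A (column X: 1 ≤ 2)
  B vs C: [1 vs 2, 6 vs 6, 1 vs 2] → B does not strictly dominate C (column X: 1 ≤ 2)
  C vs A: [2 vs 2, 6 vs 3, 2 vs 4] → C does not strictly dominate A (column X: 2 ≤ 2)
  C vs B: [2 vs 1, 6 vs 6, 2 vs 1] → C does not strictly dominate B (column Y: 6 ≤ 6)
No single strategy strictly dominates all others → no strictly dominant strategy.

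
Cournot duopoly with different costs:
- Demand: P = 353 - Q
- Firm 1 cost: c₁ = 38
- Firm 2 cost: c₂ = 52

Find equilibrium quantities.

q₁* = 109.67, q₂* = 95.67

Work:
Reaction: q₁ = (353 - 38 - q₂)/2
Reaction: q₂ = (353 - 52 - q₁)/2
Solve simultaneously:
q₁* = (353 - 2×38 + 52)/3 = 109.67
q₂* = (353 - 2×52 + 38)/3 = 95.67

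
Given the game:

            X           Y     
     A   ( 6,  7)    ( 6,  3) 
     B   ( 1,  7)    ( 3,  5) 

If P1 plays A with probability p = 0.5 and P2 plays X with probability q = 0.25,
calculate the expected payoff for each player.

E[P1] = 4.25, E[P2] = 4.75

Work:
E[P1] = p·q·π₁(A,X) + p·(1-q)·π₁(A,Y) + (1-p)·q·π₁(B,X) + (1-p)·(1-q)·π₁(B,Y)
= 0.5·0.25·6 + 0.5·0.75·6 + 0.5·0.25·1 + 0.5·0.75·3
= 4.25

E[P2] = 4.75 (similar calculation)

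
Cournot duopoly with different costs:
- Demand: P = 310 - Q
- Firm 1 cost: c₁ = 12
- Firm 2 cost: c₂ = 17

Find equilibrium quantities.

q₁* = 101.0, q₂* = 96.0

Work:
Reaction: q₁ = (310 - 12 - q₂)/2
Reaction: q₂ = (310 - 17 - q₁)/2
Solve simultaneously:
q₁* = (310 - 2×12 + 17)/3 = 101.0
q₂* = (310 - 2×17 + 12)/3 = 96.0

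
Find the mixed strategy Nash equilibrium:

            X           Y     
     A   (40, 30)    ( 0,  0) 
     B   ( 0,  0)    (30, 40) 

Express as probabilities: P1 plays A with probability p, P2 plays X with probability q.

p = 0.5714, q = 0.4286

Work:
Find probabilities that make opponent indifferent:
P2 chooses q to make P1 indifferent between A and B
P1 chooses p to make P2 indifferent between X and Y
Mixed NE: P1 plays (A: 0.5714, B: 0.4286), P2 plays (X: 0.4286, Y: 0.5714)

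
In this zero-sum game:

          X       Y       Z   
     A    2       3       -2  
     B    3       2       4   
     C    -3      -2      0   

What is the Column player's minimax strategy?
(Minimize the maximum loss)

Column should play X or Y (all achieve the minimum), value = 3

Work:
Column player minimizes Row's maximum payoff:
Column X: max payoff to Row = 3
Column Y: max payoff to Row = 3
Column Z: max payoff to Row = 4
Minimum is 3, achieved by columns X, Y (tied).
Each of X or Y is a minimax strategy.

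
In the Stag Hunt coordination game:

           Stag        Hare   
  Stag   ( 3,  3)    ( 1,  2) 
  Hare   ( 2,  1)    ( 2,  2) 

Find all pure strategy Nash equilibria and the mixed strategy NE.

Pure NE: (Stag, Stag) and (Hare, Hare); Mixed NE: p = 0.5, q = 0.5

Work:
Check pure NE:
(Stag, Stag): (3, 3) - no unilateral deviation beneficial
(Hare, Hare): (2, 2) - no unilateral deviation beneficial
Mixed NE: P1 plays Stag with p = 0.5, P2 plays Stag with q = 0.5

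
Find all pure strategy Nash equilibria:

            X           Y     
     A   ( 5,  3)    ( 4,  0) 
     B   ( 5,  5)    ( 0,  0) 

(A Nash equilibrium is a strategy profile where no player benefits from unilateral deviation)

Nash equilibrium: (A, X), (B, X)

Work:
Best responses:
  P1 vs X: payoffs [5, 5] → best response A/B (payoff 5)
  P1 vs Y: payoffs [4, 0] → best response A (payoff 4)
  P2 vs A: payoffs [3, 0] → best response X (payoff 3)
  P2 vs B: payoffs [5, 0] → best response X (payoff 5)
Mutual best responses: (A,X), (B,X) → Nash equilibria.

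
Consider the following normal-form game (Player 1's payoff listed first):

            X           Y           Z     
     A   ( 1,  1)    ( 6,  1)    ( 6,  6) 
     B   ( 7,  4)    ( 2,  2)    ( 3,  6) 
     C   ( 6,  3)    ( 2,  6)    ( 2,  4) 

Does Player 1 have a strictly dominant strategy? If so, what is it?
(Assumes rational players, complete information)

No strictly dominant strategy exists for Player 1

Work:
A strategy strictly dominates another if it gives a strictly higher payoff against every opponent action. Compare each pair of P1's strategies column-by-column:
  A vs B: [1 vs 7, 6 vs 2, 6 vs 3] → A does not strictly dominate B (column X: 1 ≤ 7)
  A vs C: [1 vs 6, 6 vs 2, 6 vs 2] → A does not strictly dominate C (column X: 1 ≤ 6)
  B vs A: [7 vs 1, 2 vs 6, 3 vs 6] → B does not strictly dominate A (column Y: 2 ≤ 6)
  B vs C: [7 vs 6, 2 vs 2, 3 vs 2] → B does not strictly dominate C (column Y: 2 ≤ 2)
  C vs A: [6 vs 1, 2 vs 6, 2 vs 6] → C does not strictly dominate A (column Y: 2 ≤ 6)
  C vs B: [6 vs 7, 2 vs 2, 2 vs 3] → C does not strictly dominate B (column X: 6 ≤ 7)
No single strategy strictly dominates all others → no strictly dominant strategy.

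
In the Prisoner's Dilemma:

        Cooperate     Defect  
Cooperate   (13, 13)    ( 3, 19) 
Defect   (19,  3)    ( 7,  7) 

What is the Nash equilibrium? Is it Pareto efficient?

(Defect, Defect) is NE; not Pareto efficient

Work:
Defect dominates Cooperate for both players:
If P2 cooperates: Defect (19) > Cooperate (13)
If P2 defects: Defect (7) > Cooperate (3)
NE: (Defect, Defect) with payoff (7, 7)
But (Cooperate, Cooperate) = (13, 13) Pareto dominates (7, 7)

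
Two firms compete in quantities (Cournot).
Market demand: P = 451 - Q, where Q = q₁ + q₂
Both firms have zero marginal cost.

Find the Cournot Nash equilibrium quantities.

q₁* = q₂* = 150.33; P* = 150.33

Work:
Profit: π_i = P·q_i = (a - q_i - q_j)·q_i
FOC: ∂π_i/∂q_i = a - 2q_i - q_j = 0
Reaction function: q_i = (451 - q_j)/2
Symmetry: q* = 451/3 = 150.33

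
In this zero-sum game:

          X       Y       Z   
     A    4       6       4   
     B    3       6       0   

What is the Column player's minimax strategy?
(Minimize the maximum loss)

Column should play X or Z (all achieve the minimum), value = 4

Work:
Column player minimizes Row's maximum payoff:
Column X: max payoff to Row = 4
Column Y: max payoff to Row = 6
Column Z: max payoff to Row = 4
Minimum is 4, achieved by columns X, Z (tied).
Each of X or Z is a minimax strategy.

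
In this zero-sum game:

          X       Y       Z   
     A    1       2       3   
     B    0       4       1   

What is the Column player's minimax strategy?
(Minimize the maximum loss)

Column should play X, value = 1

Work:
Column player minimizes Row's maximum payoff:
Column X: max payoff to Row = 1
Column Y: max payoff to Row = 4
Column Z: max payoff to Row = 3
Minimum is 1, achieved by column X.
Minimax strategy: X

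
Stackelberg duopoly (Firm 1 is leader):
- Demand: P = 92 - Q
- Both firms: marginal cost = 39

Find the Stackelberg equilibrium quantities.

q₁* (leader) = 26.5, q₂* (follower) = 13.25

Work:
Follower's reaction: q₂ = (a - c - q₁)/2
Leader substitutes: π₁ = q₁·(a - q₁ - (a-c-q₁)/2 - c)
FOC: q₁* = (92 - 39)/2 = 26.50
Then: q₂* = (92 - 39 - 26.5)/2 = 13.25
Leader has first-mover advantage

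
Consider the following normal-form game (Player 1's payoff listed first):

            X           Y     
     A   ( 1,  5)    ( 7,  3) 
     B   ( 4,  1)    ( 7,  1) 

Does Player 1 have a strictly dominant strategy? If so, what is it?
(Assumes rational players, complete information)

No strictly dominant strategy exists for Player 1

Work:
A strategy strictly dominates another if it gives a strictly higher payoff against every opponent action. Compare each pair of P1's strategies column-by-column:
  A vs B: [1 vs 4, 7 vs 7] → A does not strictly dominate B (column X: 1 ≤ 4)
  B vs A: [4 vs 1, 7 vs 7] → B does not strictly dominate A (column Y: 7 ≤ 7)
No single strategy strictly dominates all others → no strictly dominant strategy.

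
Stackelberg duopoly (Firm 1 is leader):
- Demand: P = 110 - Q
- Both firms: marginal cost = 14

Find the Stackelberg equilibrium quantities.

q₁* (leader) = 48.0, q₂* (follower) = 24.0

Work:
Follower's reaction: q₂ = (a - c - q₁)/2
Leader substitutes: π₁ = q₁·(a - q₁ - (a-c-q₁)/2 - c)
FOC: q₁* = (110 - 14)/2 = 48.00
Then: q₂* = (110 - 14 - 48.0)/2 = 24.00
Leader has first-mover advantage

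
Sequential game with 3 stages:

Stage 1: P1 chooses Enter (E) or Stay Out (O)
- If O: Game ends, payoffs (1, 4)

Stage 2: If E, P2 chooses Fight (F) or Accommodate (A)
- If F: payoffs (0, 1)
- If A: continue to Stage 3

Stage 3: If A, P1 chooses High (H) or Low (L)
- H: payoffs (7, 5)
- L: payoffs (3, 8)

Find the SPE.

SPE: (E, A, H); Outcome (7, 5)

Work:
Stage 3: P1 chooses H (7 vs 3)
Stage 2: P2: F->1, A->5 (anticipating H). Choose A
Stage 1: P1: O->1, E->7 (anticipating A, H). Choose E
SPE path: E -> A -> H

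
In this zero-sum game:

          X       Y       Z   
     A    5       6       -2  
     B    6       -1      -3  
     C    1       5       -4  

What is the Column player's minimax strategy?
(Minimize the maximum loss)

Column should play Z, value = -2

Work:
Column player minimizes Row's maximum payoff:
Column X: max payoff to Row = 6
Column Y: max payoff to Row = 6
Column Z: max payoff to Row = -2
Minimum is -2, achieved by column Z.
Minimax strategy: Z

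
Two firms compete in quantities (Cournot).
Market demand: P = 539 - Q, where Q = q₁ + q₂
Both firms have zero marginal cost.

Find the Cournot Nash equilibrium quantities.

q₁* = q₂* = 179.67; P* = 179.67

Work:
Profit: π_i = P·q_i = (a - q_i - q_j)·q_i
FOC: ∂π_i/∂q_i = a - 2q_i - q_j = 0
Reaction function: q_i = (539 - q_j)/2
Symmetry: q* = 539/3 = 179.67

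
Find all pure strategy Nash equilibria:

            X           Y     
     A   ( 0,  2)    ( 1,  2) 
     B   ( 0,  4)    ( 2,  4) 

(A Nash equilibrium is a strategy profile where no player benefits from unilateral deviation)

Nash equilibrium: (A, X), (B, X), (B, Y)

Work:
Best responses:
  P1 vs X: payoffs [0, 0] → best response A/B (payoff 0)
  P1 vs Y: payoffs [1, 2] → best response B (payoff 2)
  P2 vs A: payoffs [2, 2] → best response X/Y (payoff 2)
  P2 vs B: payoffs [4, 4] → best response X/Y (payoff 4)
Mutual best responses: (A,X), (B,X), (B,Y) → Nash equilibria.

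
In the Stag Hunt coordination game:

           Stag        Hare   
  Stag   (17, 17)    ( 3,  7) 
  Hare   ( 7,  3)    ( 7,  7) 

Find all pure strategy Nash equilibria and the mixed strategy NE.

Pure NE: (Stag, Stag) and (Hare, Hare); Mixed NE: p = 0.2857, q = 0.2857

Work:
Check pure NE:
(Stag, Stag): (17, 17) - no unilateral deviation beneficial
(Hare, Hare): (7, 7) - no unilateral deviation beneficial
Mixed NE: P1 plays Stag with p = 0.2857, P2 plays Stag with q = 0.2857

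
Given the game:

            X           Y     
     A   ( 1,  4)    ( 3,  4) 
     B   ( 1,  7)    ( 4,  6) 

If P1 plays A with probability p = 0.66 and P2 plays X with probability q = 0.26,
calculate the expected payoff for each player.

E[P1] = 2.7316, E[P2] = 4.7684

Work:
E[P1] = p·q·π₁(A,X) + p·(1-q)·π₁(A,Y) + (1-p)·q·π₁(B,X) + (1-p)·(1-q)·π₁(B,Y)
= 0.66·0.26·1 + 0.66·0.74·3 + 0.34·0.26·1 + 0.34·0.74·4
= 2.7316

E[P2] = 4.7684 (similar calculation)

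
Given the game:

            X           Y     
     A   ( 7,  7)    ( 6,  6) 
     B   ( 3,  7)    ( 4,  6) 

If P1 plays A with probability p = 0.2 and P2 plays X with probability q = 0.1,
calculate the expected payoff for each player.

E[P1] = 4.34, E[P2] = 6.1

Work:
E[P1] = p·q·π₁(A,X) + p·(1-q)·π₁(A,Y) + (1-p)·q·π₁(B,X) + (1-p)·(1-q)·π₁(B,Y)
= 0.2·0.1·7 + 0.2·0.9·6 + 0.8·0.1·3 + 0.8·0.9·4
= 4.34

E[P2] = 6.1 (similar calculation)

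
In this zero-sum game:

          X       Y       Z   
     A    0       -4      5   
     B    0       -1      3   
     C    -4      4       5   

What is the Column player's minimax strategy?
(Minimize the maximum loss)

Column should play X, value = 0

Work:
Column player minimizes Row's maximum payoff:
Column X: max payoff to Row = 0
Column Y: max payoff to Row = 4
Column Z: max payoff to Row = 5
Minimum is 0, achieved by column X.
Minimax strategy: X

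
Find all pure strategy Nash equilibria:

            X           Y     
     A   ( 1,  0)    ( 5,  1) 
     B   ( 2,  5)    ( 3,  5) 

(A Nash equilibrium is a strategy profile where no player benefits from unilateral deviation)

Nash equilibrium: (A, Y), (B, X)

Work:
Best responses:
  P1 vs X: payoffs [1, 2] → best response B (payoff 2)
  P1 vs Y: payoffs [5, 3] → best response A (payoff 5)
  P2 vs A: payoffs [0, 1] → best response Y (payoff 1)
  P2 vs B: payoffs [5, 5] → best response X/Y (payoff 5)
Mutual best responses: (A,Y), (B,X) → Nash equilibria.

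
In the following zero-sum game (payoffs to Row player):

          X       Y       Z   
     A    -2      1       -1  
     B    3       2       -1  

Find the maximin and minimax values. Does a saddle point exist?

Maximin = -1, Minimax = -1, Saddle: True

Work:
Row minimums: [-2, -1] → maximin = -1
Column maximums: [3, 2, -1] → minimax = -1
Saddle point exists! Game value = -1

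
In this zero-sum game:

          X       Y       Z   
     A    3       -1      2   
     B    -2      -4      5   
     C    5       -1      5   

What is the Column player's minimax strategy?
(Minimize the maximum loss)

Column should play Y, value = -1

Work:
Column player minimizes Row's maximum payoff:
Column X: max payoff to Row = 5
Column Y: max payoff to Row = -1
Column Z: max payoff to Row = 5
Minimum is -1, achieved by column Y.
Minimax strategy: Y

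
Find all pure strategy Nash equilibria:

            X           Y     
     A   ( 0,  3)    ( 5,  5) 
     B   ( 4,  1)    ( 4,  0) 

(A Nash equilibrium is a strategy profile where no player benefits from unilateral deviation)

Nash equilibrium: (A, Y), (B, X)

Work:
Best responses:
  P1 vs X: payoffs [0, 4] → best response B (payoff 4)
  P1 vs Y: payoffs [5, 4] → best response A (payoff 5)
  P2 vs A: payoffs [3, 5] → best response Y (payoff 5)
  P2 vs B: payoffs [1, 0] → best response X (payoff 1)
Mutual best responses: (A,Y), (B,X) → Nash equilibria.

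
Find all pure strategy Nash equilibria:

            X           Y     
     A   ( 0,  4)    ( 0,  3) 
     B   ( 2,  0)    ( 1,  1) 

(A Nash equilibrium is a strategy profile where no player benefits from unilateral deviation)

Nash equilibrium: (B, Y)

Work:
Best responses:
  P1 vs X: payoffs [0, 2] → best response B (payoff 2)
  P1 vs Y: payoffs [0, 1] → best response B (payoff 1)
  P2 vs A: payoffs [4, 3] → best response X (payoff 4)
  P2 vs B: payoffs [0, 1] → best response Y (payoff 1)
Mutual best responses: (B,Y) → Nash equilibria.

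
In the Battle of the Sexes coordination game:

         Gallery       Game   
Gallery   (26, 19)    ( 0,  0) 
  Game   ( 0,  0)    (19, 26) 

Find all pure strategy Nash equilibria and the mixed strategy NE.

Pure NE: (Gallery, Gallery) and (Game, Game); Mixed NE: p = 0.5778, q = 0.4222

Work:
Check pure NE:
(Gallery, Gallery): (26, 19) - no unilateral deviation beneficial
(Game, Game): (19, 26) - no unilateral deviation beneficial
Mixed NE: P1 plays Gallery with p = 0.5778, P2 plays Gallery with q = 0.4222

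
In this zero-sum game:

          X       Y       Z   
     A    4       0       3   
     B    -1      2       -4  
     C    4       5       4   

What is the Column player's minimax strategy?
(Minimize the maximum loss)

Column should play X or Z (all achieve the minimum), value = 4

Work:
Column player minimizes Row's maximum payoff:
Column X: max payoff to Row = 4
Column Y: max payoff to Row = 5
Column Z: max payoff to Row = 4
Minimum is 4, achieved by columns X, Z (tied).
Each of X or Z is a minimax strategy.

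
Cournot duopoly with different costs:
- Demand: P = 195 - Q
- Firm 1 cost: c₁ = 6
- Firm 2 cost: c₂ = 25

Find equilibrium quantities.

q₁* = 69.33, q₂* = 50.33

Work:
Reaction: q₁ = (195 - 6 - q₂)/2
Reaction: q₂ = (195 - 25 - q₁)/2
Solve simultaneously:
q₁* = (195 - 2×6 + 25)/3 = 69.33
q₂* = (195 - 2×25 + 6)/3 = 50.33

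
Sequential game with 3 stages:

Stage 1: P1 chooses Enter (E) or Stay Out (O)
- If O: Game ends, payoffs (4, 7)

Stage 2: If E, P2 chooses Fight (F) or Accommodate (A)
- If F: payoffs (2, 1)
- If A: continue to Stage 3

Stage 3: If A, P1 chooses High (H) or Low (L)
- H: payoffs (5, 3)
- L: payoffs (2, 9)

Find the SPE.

SPE: (E, A, H); Outcome (5, 3)

Work:
Stage 3: P1 chooses H (5 vs 2)
Stage 2: P2: F->1, A->3 (anticipating H). Choose A
Stage 1: P1: O->4, E->5 (anticipating A, H). Choose E
SPE path: E -> A -> H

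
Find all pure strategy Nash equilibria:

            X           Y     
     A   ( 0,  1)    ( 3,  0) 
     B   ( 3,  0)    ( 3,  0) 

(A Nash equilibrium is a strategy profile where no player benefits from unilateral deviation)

Nash equilibrium: (B, X), (B, Y)

Work:
Best responses:
  P1 vs X: payoffs [0, 3] → best response B (payoff 3)
  P1 vs Y: payoffs [3, 3] → best response A/B (payoff 3)
  P2 vs A: payoffs [1, 0] → best response X (payoff 1)
  P2 vs B: payoffs [0, 0] → best response X/Y (payoff 0)
Mutual best responses: (B,X), (B,Y) → Nash equilibria.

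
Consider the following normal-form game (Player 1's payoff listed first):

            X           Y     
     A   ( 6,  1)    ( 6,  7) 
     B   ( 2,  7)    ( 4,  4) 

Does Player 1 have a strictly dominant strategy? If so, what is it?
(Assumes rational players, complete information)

Yes, Player 1's strictly dominant strategy is A

Work:
A strategy strictly dominates another if it gives a strictly higher payoff against every opponent action. Compare each pair of P1's strategies column-by-column:
  A vs B: [6 vs 2, 6 vs 4] → A strictly dominates B
  B vs A: [2 vs 6, 4 vs 6] → B does not strictly dominate A (column X: 2 ≤ 6)
A strictly dominates every other strategy → strictly dominant.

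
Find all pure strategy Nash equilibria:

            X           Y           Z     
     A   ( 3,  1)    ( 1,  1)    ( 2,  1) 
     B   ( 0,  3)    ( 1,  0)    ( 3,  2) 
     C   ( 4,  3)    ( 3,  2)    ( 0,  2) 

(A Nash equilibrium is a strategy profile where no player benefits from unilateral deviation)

Nash equilibrium: (C, X)

Work:
Best responses:
  P1 vs X: payoffs [3, 0, 4] → best response C (payoff 4)
  P1 vs Y: payoffs [1, 1, 3] → best response C (payoff 3)
  P1 vs Z: payoffs [2, 3, 0] → best response B (payoff 3)
  P2 vs A: payoffs [1, 1, 1] → best response X/Y/Z (payoff 1)
  P2 vs B: payoffs [3, 0, 2] → best response X (payoff 3)
  P2 vs C: payoffs [3, 2, 2] → best response X (payoff 3)
Mutual best responses: (C,X) → Nash equilibria.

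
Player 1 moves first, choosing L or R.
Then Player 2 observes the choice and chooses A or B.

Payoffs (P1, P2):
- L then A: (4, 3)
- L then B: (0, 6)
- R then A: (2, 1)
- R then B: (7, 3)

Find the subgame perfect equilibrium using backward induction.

P1 plays R, P2 plays B after L and B after R; Payoff (7, 3)

Work:
Backward induction:
After L: P2 chooses B → P1 gets 0
After R: P2 chooses B → P1 gets 7
P1 chooses R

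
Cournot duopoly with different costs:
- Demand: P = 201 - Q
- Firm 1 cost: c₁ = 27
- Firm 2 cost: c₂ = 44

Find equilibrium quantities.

q₁* = 63.67, q₂* = 46.67

Work:
Reaction: q₁ = (201 - 27 - q₂)/2
Reaction: q₂ = (201 - 44 - q₁)/2
Solve simultaneously:
q₁* = (201 - 2×27 + 44)/3 = 63.67
q₂* = (201 - 2×44 + 27)/3 = 46.67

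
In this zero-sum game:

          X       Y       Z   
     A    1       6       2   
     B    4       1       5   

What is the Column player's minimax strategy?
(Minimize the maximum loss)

Column should play X, value = 4

Work:
Column player minimizes Row's maximum payoff:
Column X: max payoff to Row = 4
Column Y: max payoff to Row = 6
Column Z: max payoff to Row = 5
Minimum is 4, achieved by column X.
Minimax strategy: X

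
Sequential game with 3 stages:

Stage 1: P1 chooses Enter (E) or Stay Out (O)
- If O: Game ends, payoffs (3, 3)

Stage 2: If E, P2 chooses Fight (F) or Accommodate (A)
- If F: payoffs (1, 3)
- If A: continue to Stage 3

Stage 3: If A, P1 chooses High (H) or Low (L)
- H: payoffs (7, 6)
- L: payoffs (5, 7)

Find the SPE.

SPE: (E, A, H); Outcome (7, 6)

Work:
Stage 3: P1 chooses H (7 vs 5)
Stage 2: P2: F->3, A->6 (anticipating H). Choose A
Stage 1: P1: O->3, E->7 (anticipating A, H). Choose E
SPE path: E -> A -> H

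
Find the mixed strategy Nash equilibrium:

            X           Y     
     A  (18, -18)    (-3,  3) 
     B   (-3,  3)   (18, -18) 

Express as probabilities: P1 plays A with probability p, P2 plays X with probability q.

p = 0.5, q = 0.5

Work:
Find probabilities that make opponent indifferent:
P2 chooses q to make P1 indifferent between A and B
P1 chooses p to make P2 indifferent between X and Y
Mixed NE: P1 plays (A: 0.5, B: 0.5), P2 plays (X: 0.5, Y: 0.5)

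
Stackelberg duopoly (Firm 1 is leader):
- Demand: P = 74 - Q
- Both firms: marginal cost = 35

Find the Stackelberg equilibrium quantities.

q₁* (leader) = 19.5, q₂* (follower) = 9.75

Work:
Follower's reaction: q₂ = (a - c - q₁)/2
Leader substitutes: π₁ = q₁·(a - q₁ - (a-c-q₁)/2 - c)
FOC: q₁* = (74 - 35)/2 = 19.50
Then: q₂* = (74 - 35 - 19.5)/2 = 9.75
Leader has first-mover advantage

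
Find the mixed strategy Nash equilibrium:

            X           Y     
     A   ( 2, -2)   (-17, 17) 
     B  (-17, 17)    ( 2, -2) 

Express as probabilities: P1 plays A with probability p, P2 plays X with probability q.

p = 0.5, q = 0.5

Work:
Find probabilities that make opponent indifferent:
P2 chooses q to make P1 indifferent between A and B
P1 chooses p to make P2 indifferent between X and Y
Mixed NE: P1 plays (A: 0.5, B: 0.5), P2 plays (X: 0.5, Y: 0.5)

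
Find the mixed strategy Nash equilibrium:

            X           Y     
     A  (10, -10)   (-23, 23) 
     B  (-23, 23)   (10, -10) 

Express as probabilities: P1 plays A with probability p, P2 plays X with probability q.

p = 0.5, q = 0.5

Work:
Find probabilities that make opponent indifferent:
P2 chooses q to make P1 indifferent between A and B
P1 chooses p to make P2 indifferent between X and Y
Mixed NE: P1 plays (A: 0.5, B: 0.5), P2 plays (X: 0.5, Y: 0.5)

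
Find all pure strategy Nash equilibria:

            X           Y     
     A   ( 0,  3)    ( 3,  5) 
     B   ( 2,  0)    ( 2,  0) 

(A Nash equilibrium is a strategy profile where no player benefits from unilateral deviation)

Nash equilibrium: (A, Y), (B, X)

Work:
Best responses:
  P1 vs X: payoffs [0, 2] → best response B (payoff 2)
  P1 vs Y: payoffs [3, 2] → best response A (payoff 3)
  P2 vs A: payoffs [3, 5] → best response Y (payoff 5)
  P2 vs B: payoffs [0, 0] → best response X/Y (payoff 0)
Mutual best responses: (A,Y), (B,X) → Nash equilibria.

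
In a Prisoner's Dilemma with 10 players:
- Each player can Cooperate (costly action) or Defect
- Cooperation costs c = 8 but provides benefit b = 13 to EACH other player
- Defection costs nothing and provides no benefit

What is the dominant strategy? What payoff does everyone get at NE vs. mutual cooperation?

Dominant: Defect; NE payoff = 0; Coop payoff = 109

Work:
Defect dominates (saves cost c = 8, benefit to others is external)
NE: All defect → everyone gets 0
If all cooperate: each receives (9)×13 - 8 = 109
Social dilemma: 109 > 0 but NE gives 0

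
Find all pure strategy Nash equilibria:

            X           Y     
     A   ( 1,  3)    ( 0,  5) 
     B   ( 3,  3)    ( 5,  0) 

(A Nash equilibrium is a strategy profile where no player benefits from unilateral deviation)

Nash equilibrium: (B, X)

Work:
Best responses:
  P1 vs X: payoffs [1, 3] → best response B (payoff 3)
  P1 vs Y: payoffs [0, 5] → best response B (payoff 5)
  P2 vs A: payoffs [3, 5] → best response Y (payoff 5)
  P2 vs B: payoffs [3, 0] → best response X (payoff 3)
Mutual best responses: (B,X) → Nash equilibria.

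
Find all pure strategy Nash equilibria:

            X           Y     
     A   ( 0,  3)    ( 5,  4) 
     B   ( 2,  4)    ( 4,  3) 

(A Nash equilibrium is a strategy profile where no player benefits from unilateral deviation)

Nash equilibrium: (A, Y), (B, X)

Work:
Best responses:
  P1 vs X: payoffs [0, 2] → best response B (payoff 2)
  P1 vs Y: payoffs [5, 4] → best response A (payoff 5)
  P2 vs A: payoffs [3, 4] → best response Y (payoff 4)
  P2 vs B: payoffs [4, 3] → best response X (payoff 4)
Mutual best responses: (A,Y), (B,X) → Nash equilibria.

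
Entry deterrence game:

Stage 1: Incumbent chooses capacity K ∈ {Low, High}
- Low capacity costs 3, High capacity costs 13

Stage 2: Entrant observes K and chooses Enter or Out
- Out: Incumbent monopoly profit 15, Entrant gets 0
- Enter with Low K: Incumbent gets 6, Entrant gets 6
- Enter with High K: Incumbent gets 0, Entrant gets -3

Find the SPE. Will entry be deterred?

SPE: (Low, Enter|Low, Out|High); Entry not deterred. Incumbent net profit = 3, Entrant gets 6

Work:
After Low K: Entrant enters (6 > 0)
After High K: Entrant stays out (-3 < 0)
Incumbent: Low → 6−3=3, High → 15−13=2
Incumbent chooses Low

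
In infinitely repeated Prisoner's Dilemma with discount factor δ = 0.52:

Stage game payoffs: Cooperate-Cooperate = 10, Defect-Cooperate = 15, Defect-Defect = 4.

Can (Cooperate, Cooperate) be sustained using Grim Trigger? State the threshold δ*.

δ* = 0.4545; since δ = 0.52 ≥ 0.4545, cooperation can be sustained

Work:
For Grim Trigger:
Cooperate forever: 10/(1-δ)
Defect then punished: 15 + 4·δ/(1-δ)
Need: 10/(1-δ) ≥ 15 + 4·δ/(1-δ)
Solving: δ ≥ (T-R)/(T-P) = (15-10)/(15-4) = 0.4545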